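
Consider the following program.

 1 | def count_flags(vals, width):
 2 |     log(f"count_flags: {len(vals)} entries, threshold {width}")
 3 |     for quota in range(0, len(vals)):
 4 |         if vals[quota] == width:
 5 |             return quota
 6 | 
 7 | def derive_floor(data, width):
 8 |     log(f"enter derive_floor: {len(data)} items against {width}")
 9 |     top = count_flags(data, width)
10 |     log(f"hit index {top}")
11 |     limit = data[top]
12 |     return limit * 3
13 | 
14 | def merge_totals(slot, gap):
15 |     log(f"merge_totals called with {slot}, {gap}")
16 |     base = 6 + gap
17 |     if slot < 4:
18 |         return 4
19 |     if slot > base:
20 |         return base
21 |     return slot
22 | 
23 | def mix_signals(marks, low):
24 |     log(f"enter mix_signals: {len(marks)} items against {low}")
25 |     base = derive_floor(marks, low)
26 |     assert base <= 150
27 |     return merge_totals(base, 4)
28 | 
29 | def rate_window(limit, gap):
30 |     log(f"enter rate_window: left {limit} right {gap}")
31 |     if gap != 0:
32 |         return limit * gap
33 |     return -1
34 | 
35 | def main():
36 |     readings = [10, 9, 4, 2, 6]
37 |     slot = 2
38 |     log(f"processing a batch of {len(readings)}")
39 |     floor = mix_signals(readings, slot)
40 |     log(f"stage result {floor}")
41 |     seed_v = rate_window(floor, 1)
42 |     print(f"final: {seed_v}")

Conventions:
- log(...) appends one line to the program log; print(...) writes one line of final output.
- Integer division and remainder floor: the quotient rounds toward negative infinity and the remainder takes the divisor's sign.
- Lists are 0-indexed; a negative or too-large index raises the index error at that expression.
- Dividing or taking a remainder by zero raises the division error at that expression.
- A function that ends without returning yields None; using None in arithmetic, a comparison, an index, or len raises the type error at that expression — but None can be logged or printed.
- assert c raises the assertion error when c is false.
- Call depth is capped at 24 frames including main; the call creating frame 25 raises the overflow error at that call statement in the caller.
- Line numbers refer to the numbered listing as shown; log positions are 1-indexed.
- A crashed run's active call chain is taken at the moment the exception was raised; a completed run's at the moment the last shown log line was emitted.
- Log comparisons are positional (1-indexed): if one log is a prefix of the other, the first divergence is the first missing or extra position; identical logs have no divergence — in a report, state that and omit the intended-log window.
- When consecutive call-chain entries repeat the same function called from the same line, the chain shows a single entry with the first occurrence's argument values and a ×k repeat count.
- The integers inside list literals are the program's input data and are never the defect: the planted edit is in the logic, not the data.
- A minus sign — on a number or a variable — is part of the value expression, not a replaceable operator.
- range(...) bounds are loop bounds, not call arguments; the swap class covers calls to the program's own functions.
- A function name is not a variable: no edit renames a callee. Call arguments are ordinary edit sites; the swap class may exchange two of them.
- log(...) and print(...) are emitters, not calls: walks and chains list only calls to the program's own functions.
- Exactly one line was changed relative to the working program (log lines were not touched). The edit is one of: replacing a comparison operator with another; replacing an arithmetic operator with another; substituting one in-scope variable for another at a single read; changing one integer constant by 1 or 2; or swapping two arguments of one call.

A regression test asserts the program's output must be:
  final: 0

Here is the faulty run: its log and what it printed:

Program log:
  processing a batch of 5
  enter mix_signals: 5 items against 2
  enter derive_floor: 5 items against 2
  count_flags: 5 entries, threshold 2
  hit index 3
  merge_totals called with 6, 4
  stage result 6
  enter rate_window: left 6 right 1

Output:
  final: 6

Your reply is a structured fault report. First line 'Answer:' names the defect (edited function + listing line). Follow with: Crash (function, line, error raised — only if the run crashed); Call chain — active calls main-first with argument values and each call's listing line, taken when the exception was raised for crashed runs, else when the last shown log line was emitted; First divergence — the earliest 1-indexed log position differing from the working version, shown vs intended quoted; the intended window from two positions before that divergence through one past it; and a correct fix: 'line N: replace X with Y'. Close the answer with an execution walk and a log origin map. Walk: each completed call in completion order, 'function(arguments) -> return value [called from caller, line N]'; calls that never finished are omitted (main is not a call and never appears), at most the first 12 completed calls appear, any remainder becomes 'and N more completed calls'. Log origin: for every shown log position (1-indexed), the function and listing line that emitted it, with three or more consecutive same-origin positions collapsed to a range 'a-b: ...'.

Answer: the defect is in rate_window at line 32.
Core observation: Every logged value matches the working version; the printed result is what differs.
Call chain: main -> rate_window(6, 1) (called at line 41).
First divergence: there is none — every log position agrees.
Execution walk:
  count_flags([10, 9, 4, 2, 6], 2) -> 3  [called from derive_floor, line 9]
  derive_floor([10, 9, 4, 2, 6], 2) -> 6  [called from mix_signals, line 25]
  merge_totals(6, 4) -> 6  [called from mix_signals, line 27]
  mix_signals([10, 9, 4, 2, 6], 2) -> 6  [called from main, line 39]
  rate_window(6, 1) -> 6  [called from main, line 41]
Log line origins:
  1: logged in main at line 38
  2: logged in mix_signals at line 24
  3: logged in derive_floor at line 8
  4: logged in count_flags at line 2
  5: logged in derive_floor at line 10
  6: logged in merge_totals at line 15
  7: logged in main at line 40
  8: logged in rate_window at line 30
A correct fix: line 32: replace `*` with `%`.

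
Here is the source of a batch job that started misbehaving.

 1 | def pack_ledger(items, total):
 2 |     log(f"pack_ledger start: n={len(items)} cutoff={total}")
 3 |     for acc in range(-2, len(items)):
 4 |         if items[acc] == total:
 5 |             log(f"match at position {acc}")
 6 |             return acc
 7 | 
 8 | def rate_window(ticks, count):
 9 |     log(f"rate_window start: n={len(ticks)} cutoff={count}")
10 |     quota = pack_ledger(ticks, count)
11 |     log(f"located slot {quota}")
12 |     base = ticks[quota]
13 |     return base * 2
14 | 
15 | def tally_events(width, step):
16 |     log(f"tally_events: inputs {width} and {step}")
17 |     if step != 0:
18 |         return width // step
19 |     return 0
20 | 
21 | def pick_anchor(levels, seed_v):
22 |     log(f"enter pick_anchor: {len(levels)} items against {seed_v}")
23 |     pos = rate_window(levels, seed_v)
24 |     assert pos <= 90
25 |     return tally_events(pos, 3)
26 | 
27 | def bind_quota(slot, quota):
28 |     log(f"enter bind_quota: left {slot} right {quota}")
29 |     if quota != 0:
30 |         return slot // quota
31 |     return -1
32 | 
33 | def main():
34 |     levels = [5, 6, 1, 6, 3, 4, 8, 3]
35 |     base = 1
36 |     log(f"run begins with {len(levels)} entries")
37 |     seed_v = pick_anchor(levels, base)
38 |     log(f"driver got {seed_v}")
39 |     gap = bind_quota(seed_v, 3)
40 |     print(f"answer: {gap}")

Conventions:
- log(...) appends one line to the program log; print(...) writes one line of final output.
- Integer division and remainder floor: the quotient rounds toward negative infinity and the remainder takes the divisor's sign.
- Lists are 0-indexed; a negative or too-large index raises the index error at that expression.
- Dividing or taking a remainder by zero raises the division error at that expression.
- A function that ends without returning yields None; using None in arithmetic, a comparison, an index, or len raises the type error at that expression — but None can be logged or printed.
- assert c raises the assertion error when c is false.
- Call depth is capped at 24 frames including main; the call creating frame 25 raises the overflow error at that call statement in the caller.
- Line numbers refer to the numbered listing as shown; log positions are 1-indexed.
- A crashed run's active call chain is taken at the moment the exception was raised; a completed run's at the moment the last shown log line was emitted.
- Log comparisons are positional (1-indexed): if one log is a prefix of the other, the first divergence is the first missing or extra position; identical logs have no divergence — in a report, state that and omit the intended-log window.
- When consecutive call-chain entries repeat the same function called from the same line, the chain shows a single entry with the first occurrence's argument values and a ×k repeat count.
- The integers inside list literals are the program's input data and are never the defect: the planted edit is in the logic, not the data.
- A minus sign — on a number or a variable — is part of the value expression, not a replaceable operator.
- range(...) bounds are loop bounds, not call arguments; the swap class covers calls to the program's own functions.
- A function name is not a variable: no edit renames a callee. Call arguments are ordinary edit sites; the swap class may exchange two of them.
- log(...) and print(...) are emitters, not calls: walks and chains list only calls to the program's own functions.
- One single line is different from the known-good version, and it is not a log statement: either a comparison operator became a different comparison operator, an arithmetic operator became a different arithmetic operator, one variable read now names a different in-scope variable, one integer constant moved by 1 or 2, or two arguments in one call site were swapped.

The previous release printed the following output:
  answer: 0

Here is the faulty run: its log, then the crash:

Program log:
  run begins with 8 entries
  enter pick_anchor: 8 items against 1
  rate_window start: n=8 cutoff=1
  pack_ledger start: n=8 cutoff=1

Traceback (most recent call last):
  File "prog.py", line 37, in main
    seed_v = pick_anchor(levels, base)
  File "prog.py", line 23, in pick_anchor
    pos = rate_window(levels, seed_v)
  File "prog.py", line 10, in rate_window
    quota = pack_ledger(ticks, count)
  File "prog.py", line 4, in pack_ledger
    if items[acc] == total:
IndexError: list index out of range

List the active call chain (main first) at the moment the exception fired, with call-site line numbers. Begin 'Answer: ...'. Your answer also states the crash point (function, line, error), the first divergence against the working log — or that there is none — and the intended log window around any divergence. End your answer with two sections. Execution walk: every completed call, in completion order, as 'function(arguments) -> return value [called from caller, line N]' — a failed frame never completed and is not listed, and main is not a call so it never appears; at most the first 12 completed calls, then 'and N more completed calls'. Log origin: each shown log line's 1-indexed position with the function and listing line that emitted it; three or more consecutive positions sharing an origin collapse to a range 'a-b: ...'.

Answer: main -> pick_anchor (called at line 37) -> rate_window (called at line 23) -> pack_ledger (called at line 10).
Core observation: After 4 matching log lines the faulty run goes silent, while the working version continues with 'match at position 2'.
Crash: pack_ledger, line 4, IndexError.
First divergence: position 5; the shown log stops at 4 lines while the working version next logs 'match at position 2'.
Intended log window:
  3: rate_window start: n=8 cutoff=1
  4: pack_ledger start: n=8 cutoff=1
  5: match at position 2
  6: located slot 2
Execution walk:
  (no call completed)
Origin of each log line:
  1: from main, line 36
  2: from pick_anchor, line 22
  3: from rate_window, line 9
  4: from pack_ledger, line 2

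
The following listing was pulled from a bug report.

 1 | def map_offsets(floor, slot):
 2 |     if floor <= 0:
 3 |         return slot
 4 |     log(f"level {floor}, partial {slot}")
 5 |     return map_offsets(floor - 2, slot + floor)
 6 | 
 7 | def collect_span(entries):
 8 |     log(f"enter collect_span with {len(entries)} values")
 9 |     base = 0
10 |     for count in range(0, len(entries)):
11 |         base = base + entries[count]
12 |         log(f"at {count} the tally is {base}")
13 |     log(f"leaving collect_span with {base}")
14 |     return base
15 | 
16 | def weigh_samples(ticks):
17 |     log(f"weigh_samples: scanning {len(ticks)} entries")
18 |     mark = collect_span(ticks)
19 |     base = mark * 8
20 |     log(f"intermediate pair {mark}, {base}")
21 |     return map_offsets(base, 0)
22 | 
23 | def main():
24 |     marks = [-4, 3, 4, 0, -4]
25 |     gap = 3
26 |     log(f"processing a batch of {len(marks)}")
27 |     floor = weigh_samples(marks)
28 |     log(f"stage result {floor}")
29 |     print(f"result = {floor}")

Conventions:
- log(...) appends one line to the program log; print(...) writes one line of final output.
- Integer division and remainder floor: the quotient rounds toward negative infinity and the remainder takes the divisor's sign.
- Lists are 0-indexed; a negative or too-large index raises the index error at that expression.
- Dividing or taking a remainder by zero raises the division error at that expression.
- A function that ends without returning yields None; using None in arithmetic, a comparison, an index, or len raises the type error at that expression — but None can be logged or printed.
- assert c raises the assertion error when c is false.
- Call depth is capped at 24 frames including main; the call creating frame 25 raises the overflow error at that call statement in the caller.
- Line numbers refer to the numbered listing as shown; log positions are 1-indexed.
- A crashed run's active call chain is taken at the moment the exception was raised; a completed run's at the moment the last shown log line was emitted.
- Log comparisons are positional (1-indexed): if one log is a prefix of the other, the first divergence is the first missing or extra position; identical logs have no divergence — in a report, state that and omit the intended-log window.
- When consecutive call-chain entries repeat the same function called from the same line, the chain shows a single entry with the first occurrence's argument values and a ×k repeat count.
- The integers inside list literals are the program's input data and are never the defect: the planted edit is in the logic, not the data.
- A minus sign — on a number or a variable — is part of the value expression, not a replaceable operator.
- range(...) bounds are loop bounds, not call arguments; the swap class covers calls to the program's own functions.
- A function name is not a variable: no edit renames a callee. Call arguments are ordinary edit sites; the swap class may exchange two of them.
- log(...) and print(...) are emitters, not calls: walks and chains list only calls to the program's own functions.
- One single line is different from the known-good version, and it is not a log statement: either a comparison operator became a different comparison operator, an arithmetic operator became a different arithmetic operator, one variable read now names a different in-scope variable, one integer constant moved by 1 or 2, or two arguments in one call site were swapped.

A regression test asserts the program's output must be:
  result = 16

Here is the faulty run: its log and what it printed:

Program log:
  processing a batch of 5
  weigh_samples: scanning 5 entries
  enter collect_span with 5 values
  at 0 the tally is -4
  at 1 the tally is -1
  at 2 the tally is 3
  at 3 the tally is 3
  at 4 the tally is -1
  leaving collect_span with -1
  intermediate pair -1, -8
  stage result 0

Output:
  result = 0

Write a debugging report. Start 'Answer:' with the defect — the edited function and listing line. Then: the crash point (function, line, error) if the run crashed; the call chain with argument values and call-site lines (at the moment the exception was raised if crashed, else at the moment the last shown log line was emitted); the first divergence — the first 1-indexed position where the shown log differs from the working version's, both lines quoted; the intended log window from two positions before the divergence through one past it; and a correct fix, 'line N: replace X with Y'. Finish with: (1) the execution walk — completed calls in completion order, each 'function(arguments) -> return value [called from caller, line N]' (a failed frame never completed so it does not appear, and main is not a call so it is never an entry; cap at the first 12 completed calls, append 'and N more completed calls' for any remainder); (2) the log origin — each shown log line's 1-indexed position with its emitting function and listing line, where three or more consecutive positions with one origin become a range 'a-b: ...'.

Answer: the defect is in weigh_samples at line 19.
The tell: Position 10 is the first bad log line: 'intermediate pair -1, -8' should read 'intermediate pair -1, 7'.
Call chain: main.
First divergence: position 10 — shown 'intermediate pair -1, -8', intended 'intermediate pair -1, 7'.
Intended log window:
  8: at 4 the tally is -1
  9: leaving collect_span with -1
  10: intermediate pair -1, 7
  11: level 7, partial 0
Execution walk:
  collect_span([-4, 3, 4, 0, -4]) -> -1  [called from weigh_samples, line 18]
  map_offsets(-8, 0) -> 0  [called from weigh_samples, line 21]
  weigh_samples([-4, 3, 4, 0, -4]) -> 0  [called from main, line 27]
Origin of each log line:
  1: logged in main at line 26
  2: logged in weigh_samples at line 17
  3: logged in collect_span at line 8
  4-8: logged in collect_span at line 12
  9: logged in collect_span at line 13
  10: logged in weigh_samples at line 20
  11: logged in main at line 28
A correct fix: line 19: replace `*` with `%`.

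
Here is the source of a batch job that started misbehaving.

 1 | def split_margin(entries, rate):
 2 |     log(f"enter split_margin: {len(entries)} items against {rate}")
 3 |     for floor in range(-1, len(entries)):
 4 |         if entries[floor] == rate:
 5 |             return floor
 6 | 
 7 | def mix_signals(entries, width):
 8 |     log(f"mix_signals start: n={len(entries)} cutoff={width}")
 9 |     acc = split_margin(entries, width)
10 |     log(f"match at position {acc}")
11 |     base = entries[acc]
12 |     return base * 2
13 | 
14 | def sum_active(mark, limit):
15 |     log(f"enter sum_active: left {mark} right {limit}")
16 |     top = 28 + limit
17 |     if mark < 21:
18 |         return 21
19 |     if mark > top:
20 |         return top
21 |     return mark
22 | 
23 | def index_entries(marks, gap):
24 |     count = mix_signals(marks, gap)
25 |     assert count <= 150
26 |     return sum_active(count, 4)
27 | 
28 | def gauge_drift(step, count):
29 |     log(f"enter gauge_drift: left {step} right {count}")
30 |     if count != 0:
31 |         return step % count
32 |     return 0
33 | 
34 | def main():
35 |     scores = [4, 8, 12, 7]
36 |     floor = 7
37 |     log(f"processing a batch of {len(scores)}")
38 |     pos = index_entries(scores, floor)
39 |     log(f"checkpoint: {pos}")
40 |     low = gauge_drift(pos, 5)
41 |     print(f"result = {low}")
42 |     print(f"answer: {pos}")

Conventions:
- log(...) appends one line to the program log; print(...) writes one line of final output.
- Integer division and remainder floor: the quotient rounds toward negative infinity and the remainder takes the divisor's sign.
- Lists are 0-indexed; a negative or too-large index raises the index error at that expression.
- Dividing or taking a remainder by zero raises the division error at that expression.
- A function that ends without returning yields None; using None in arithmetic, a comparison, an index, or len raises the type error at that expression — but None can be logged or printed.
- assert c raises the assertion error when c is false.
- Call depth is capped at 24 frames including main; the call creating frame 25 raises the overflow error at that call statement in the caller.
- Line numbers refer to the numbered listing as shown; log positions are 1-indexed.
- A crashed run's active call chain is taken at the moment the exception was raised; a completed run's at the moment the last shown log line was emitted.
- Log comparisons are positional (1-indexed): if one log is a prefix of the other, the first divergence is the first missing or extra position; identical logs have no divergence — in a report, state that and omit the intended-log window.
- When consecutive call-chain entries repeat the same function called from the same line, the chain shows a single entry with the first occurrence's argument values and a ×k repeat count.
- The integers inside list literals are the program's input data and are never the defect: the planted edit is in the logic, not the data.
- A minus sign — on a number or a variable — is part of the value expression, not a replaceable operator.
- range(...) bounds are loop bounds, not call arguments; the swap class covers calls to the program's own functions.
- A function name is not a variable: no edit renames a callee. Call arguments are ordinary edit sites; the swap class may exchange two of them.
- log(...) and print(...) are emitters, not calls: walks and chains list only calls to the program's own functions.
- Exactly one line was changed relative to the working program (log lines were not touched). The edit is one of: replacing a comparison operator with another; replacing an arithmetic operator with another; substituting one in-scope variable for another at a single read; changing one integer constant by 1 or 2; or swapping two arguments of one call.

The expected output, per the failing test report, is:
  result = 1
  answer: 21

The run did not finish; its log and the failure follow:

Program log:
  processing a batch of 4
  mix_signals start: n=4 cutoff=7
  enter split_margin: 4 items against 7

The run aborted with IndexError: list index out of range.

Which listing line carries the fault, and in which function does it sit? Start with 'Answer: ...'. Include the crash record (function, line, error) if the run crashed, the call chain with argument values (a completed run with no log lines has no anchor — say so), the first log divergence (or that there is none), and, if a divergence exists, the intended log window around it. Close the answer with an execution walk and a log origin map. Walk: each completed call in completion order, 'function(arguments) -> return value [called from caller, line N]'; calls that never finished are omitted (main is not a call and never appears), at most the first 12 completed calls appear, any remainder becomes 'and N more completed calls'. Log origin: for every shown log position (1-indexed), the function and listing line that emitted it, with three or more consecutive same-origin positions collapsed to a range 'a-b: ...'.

Answer: the defect is in split_margin at line 3.
Key fact: The log ends early — 3 lines, where the working version next logs 'match at position 3'.
Crash: split_margin, line 4, IndexError.
Call chain: main -> index_entries([4, 8, 12, 7], 7) (called at line 38) -> mix_signals([4, 8, 12, 7], 7) (called at line 24) -> split_margin([4, 8, 12, 7], 7) (called at line 9).
First divergence: position 4; the shown log stops at 3 lines while the working version next logs 'match at position 3'.
Intended log window:
  2: mix_signals start: n=4 cutoff=7
  3: enter split_margin: 4 items against 7
  4: match at position 3
  5: enter sum_active: left 14 right 4
Execution walk:
  (no call completed)
Log line origins:
  1: emitted by main (line 37)
  2: emitted by mix_signals (line 8)
  3: emitted by split_margin (line 2)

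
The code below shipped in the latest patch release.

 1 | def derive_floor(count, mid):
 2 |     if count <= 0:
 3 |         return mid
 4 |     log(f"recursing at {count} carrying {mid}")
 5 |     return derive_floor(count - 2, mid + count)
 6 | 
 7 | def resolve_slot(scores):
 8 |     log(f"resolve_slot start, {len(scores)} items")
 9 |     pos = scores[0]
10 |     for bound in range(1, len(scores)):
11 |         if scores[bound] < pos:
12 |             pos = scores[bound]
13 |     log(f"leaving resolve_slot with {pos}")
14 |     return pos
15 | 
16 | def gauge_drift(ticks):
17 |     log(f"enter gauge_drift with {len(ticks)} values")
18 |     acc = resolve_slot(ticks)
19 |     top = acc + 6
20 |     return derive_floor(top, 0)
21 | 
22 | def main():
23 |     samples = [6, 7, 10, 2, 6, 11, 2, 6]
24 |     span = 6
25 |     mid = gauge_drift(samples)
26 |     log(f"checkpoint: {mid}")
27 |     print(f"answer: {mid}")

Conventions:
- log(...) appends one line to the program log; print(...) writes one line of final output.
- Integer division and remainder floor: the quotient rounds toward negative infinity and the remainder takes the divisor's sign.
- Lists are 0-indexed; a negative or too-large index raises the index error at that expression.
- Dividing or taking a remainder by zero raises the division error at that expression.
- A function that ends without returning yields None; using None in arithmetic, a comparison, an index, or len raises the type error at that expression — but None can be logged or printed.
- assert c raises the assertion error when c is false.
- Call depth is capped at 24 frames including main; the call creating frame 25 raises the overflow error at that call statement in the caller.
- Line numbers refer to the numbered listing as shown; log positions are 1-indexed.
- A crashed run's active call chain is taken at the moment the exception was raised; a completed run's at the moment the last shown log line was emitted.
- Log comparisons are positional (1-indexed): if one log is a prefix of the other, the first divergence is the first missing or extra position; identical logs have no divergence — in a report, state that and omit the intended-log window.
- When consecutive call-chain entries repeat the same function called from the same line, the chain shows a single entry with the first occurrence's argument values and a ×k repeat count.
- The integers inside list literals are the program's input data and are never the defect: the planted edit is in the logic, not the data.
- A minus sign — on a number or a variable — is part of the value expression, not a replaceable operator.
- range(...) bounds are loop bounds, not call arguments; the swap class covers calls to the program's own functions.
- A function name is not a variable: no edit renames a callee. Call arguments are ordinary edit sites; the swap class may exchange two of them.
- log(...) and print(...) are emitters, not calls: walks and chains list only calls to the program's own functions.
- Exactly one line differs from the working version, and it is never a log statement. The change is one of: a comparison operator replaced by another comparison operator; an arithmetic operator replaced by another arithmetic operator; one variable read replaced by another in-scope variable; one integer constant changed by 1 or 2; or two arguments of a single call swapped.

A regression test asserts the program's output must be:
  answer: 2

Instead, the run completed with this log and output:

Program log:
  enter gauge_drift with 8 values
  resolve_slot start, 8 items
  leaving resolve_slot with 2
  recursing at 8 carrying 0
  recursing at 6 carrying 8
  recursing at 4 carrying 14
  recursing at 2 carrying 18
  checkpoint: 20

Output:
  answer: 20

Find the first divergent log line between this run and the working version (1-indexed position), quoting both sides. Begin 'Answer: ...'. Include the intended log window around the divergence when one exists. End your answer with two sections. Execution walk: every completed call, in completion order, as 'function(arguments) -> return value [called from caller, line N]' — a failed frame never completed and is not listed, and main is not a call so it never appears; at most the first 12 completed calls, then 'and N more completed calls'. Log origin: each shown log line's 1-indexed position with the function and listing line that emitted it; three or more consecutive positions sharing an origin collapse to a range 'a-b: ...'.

Answer: position 4 — the shown line 'recursing at 8 carrying 0' should read 'recursing at 2 carrying 0'.
Intended log window:
  2: resolve_slot start, 8 items
  3: leaving resolve_slot with 2
  4: recursing at 2 carrying 0
  5: checkpoint: 2
Execution walk:
  resolve_slot([6, 7, 10, 2, 6, 11, 2, 6]) -> 2  [called from gauge_drift, line 18]
  derive_floor(0, 20) -> 20  [called from derive_floor, line 5]
  derive_floor(2, 18) -> 20  [called from derive_floor, line 5]
  derive_floor(4, 14) -> 20  [called from derive_floor, line 5]
  derive_floor(6, 8) -> 20  [called from derive_floor, line 5]
  derive_floor(8, 0) -> 20  [called from gauge_drift, line 20]
  gauge_drift([6, 7, 10, 2, 6, 11, 2, 6]) -> 20  [called from main, line 25]
Log origins:
  1: from gauge_drift, line 17
  2: from resolve_slot, line 8
  3: from resolve_slot, line 13
  4-7: from derive_floor, line 4
  8: from main, line 26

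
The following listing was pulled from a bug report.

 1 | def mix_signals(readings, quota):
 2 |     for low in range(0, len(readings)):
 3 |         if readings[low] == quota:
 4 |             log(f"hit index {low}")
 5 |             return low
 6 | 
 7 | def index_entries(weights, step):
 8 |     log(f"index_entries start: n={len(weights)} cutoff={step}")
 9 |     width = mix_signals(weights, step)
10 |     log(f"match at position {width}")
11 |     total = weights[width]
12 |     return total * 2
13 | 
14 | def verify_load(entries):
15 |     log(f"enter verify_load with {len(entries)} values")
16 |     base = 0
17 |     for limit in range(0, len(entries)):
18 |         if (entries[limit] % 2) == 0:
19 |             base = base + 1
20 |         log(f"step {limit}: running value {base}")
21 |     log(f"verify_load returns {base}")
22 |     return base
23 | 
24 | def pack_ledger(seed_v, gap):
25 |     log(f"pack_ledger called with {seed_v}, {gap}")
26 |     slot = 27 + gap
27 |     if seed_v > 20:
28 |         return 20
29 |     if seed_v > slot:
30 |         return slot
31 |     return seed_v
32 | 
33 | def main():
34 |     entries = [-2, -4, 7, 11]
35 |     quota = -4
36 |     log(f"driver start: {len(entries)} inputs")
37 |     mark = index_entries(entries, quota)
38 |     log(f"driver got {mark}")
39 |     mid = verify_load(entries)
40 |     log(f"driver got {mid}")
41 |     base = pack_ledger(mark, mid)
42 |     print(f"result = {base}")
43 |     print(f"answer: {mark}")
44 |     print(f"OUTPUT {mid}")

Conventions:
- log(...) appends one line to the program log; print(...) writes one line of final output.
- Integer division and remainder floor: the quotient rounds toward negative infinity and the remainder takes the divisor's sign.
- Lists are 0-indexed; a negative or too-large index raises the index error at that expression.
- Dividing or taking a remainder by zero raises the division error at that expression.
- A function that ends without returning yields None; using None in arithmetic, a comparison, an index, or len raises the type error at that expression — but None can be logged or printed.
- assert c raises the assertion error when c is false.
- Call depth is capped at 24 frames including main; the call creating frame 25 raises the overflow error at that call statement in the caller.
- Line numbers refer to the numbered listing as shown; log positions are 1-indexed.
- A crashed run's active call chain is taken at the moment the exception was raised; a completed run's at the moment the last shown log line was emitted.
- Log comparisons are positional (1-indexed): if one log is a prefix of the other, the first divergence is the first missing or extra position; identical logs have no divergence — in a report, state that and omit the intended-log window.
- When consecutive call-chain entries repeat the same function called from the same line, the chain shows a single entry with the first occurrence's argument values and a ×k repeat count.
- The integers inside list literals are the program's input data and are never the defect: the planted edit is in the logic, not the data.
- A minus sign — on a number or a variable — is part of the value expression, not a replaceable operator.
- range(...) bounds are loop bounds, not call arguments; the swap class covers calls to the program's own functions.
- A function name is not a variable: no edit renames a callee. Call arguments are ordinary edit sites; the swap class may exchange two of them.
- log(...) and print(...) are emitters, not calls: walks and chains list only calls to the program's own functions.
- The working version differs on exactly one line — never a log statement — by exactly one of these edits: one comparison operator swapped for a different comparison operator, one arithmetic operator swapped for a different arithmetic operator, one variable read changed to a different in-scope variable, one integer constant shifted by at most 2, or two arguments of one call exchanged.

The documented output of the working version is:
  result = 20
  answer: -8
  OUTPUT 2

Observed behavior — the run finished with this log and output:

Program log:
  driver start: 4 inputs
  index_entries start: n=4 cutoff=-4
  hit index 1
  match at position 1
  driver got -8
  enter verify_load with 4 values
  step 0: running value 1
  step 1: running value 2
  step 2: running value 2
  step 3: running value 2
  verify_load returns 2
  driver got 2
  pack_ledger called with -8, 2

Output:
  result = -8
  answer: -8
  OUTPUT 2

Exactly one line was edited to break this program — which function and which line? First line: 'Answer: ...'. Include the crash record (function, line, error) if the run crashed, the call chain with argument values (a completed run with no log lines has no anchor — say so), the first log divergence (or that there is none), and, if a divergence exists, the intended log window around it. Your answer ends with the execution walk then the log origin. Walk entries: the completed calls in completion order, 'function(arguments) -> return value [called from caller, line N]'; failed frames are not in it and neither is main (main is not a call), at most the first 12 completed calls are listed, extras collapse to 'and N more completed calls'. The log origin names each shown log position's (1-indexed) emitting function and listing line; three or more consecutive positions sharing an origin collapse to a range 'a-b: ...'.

Answer: the defect is in pack_ledger at line 27.
Key fact: No log line changed; the fault shows up purely in the output.
Call chain: main -> pack_ledger(-8, 2) (called at line 41).
First divergence: there is none — every log position agrees.
Execution walk:
  mix_signals([-2, -4, 7, 11], -4) -> 1  [called from index_entries, line 9]
  index_entries([-2, -4, 7, 11], -4) -> -8  [called from main, line 37]
  verify_load([-2, -4, 7, 11]) -> 2  [called from main, line 39]
  pack_ledger(-8, 2) -> -8  [called from main, line 41]
Origin of each log line:
  1: emitted by main (line 36)
  2: emitted by index_entries (line 8)
  3: emitted by mix_signals (line 4)
  4: emitted by index_entries (line 10)
  5: emitted by main (line 38)
  6: emitted by verify_load (line 15)
  7-10: emitted by verify_load (line 20)
  11: emitted by verify_load (line 21)
  12: emitted by main (line 40)
  13: emitted by pack_ledger (line 25)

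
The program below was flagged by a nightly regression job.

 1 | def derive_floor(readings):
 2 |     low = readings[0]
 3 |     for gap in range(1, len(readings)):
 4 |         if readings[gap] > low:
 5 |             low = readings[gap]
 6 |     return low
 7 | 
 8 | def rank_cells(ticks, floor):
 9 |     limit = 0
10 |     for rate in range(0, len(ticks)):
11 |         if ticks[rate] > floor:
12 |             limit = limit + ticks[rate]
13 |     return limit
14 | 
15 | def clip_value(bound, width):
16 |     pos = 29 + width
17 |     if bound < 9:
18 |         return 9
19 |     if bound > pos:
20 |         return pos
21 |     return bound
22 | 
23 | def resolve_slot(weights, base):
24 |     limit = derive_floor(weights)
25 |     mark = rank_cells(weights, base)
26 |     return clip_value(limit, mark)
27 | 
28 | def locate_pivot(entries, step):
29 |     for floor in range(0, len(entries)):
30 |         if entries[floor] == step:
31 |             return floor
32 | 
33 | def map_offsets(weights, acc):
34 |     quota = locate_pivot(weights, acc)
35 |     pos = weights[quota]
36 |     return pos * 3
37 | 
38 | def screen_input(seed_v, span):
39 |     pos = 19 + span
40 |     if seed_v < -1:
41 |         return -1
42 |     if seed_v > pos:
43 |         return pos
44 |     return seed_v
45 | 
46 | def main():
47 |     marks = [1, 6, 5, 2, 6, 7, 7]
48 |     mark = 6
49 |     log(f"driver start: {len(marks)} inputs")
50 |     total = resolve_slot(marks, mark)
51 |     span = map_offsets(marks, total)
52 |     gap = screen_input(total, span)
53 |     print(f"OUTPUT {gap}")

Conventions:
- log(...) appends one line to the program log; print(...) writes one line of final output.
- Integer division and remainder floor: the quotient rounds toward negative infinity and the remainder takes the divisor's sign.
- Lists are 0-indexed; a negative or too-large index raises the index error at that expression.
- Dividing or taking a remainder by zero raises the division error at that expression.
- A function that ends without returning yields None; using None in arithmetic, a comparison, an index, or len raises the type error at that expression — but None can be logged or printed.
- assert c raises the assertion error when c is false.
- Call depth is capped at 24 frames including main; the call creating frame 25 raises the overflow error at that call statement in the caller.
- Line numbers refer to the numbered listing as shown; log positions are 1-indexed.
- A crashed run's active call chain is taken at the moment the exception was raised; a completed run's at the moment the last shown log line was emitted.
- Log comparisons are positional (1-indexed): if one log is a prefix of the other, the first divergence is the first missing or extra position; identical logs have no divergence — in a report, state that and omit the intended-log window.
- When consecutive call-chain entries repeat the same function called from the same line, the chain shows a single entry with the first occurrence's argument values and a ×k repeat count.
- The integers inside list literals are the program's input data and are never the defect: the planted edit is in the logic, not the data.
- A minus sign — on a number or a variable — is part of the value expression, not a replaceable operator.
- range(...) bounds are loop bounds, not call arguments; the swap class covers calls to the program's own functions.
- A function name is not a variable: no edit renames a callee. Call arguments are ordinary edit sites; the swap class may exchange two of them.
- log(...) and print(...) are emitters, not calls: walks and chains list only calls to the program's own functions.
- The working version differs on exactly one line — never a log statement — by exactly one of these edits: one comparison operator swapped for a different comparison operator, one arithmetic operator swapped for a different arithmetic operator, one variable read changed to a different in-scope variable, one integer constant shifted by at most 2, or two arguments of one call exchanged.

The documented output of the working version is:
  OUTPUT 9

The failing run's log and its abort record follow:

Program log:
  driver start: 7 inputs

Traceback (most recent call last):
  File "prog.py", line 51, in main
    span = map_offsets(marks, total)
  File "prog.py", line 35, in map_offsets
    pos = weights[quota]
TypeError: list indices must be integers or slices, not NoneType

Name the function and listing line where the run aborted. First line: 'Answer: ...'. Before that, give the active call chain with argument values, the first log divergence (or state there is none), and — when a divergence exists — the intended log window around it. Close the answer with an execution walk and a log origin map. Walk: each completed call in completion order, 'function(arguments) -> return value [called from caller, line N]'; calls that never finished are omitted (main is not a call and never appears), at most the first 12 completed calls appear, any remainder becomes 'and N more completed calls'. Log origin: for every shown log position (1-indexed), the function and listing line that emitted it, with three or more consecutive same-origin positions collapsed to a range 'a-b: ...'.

Answer: the error was raised in map_offsets, line 35.
Key fact: The logs agree in full; the defect surfaces as the crash itself.
Call chain: main -> map_offsets([1, 6, 5, 2, 6, 7, 7], 9) (called at line 51).
First divergence: there is none — every log position agrees.
Execution walk:
  derive_floor([1, 6, 5, 2, 6, 7, 7]) -> 7  [called from resolve_slot, line 24]
  rank_cells([1, 6, 5, 2, 6, 7, 7], 6) -> 14  [called from resolve_slot, line 25]
  clip_value(7, 14) -> 9  [called from resolve_slot, line 26]
  resolve_slot([1, 6, 5, 2, 6, 7, 7], 6) -> 9  [called from main, line 50]
  locate_pivot([1, 6, 5, 2, 6, 7, 7], 9) -> None  [called from map_offsets, line 34]
Log origins:
  1: logged in main at line 49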